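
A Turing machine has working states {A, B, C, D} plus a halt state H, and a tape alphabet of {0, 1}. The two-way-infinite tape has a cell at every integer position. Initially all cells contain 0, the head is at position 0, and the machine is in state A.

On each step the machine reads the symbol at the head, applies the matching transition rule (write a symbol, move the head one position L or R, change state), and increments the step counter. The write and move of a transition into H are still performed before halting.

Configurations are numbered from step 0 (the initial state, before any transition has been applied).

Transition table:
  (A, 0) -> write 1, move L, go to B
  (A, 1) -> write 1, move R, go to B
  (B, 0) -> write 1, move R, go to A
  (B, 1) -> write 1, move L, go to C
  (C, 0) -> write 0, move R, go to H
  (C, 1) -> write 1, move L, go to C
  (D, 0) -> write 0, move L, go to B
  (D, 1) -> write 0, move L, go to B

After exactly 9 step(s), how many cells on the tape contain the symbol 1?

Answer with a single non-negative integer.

Step 1: in state A at pos 0, read 0 -> (A,0)->write 1,move L,goto B. Now: state=B, head=-1, tape[-2..1]=0010 (head:  ^)
Step 2: in state B at pos -1, read 0 -> (B,0)->write 1,move R,goto A. Now: state=A, head=0, tape[-2..1]=0110 (head:   ^)
Step 3: in state A at pos 0, read 1 -> (A,1)->write 1,move R,goto B. Now: state=B, head=1, tape[-2..2]=01100 (head:    ^)
Step 4: in state B at pos 1, read 0 -> (B,0)->write 1,move R,goto A. Now: state=A, head=2, tape[-2..3]=011100 (head:     ^)
Step 5: in state A at pos 2, read 0 -> (A,0)->write 1,move L,goto B. Now: state=B, head=1, tape[-2..3]=011110 (head:    ^)
Step 6: in state B at pos 1, read 1 -> (B,1)->write 1,move L,goto C. Now: state=C, head=0, tape[-2..3]=011110 (head:   ^)
Step 7: in state C at pos 0, read 1 -> (C,1)->write 1,move L,goto C. Now: state=C, head=-1, tape[-2..3]=011110 (head:  ^)
Step 8: in state C at pos -1, read 1 -> (C,1)->write 1,move L,goto C. Now: state=C, head=-2, tape[-3..3]=0011110 (head:  ^)
Step 9: in state C at pos -2, read 0 -> (C,0)->write 0,move R,goto H. Now: state=H, head=-1, tape[-3..3]=0011110 (head:   ^)
Cells containing 1 after step 9: {-1, 0, 1, 2} -> 4 cell(s)

Answer: 4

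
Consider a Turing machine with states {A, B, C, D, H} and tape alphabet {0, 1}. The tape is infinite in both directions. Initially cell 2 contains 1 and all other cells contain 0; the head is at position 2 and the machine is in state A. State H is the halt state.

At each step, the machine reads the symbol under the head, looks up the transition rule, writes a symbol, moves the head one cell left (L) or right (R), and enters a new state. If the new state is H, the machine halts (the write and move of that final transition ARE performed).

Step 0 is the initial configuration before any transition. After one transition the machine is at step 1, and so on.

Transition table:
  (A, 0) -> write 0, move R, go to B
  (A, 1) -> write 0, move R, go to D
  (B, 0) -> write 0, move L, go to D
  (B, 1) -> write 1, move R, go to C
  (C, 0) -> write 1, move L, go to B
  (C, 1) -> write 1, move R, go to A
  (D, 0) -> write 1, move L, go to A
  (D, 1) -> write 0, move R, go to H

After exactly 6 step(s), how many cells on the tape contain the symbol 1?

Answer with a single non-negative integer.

Step 1: in state A at pos 2, read 1 -> (A,1)->write 0,move R,goto D. Now: state=D, head=3, tape[1..4]=0000 (head:   ^)
Step 2: in state D at pos 3, read 0 -> (D,0)->write 1,move L,goto A. Now: state=A, head=2, tape[1..4]=0010 (head:  ^)
Step 3: in state A at pos 2, read 0 -> (A,0)->write 0,move R,goto B. Now: state=B, head=3, tape[1..4]=0010 (head:   ^)
Step 4: in state B at pos 3, read 1 -> (B,1)->write 1,move R,goto C. Now: state=C, head=4, tape[1..5]=00100 (head:    ^)
Step 5: in state C at pos 4, read 0 -> (C,0)->write 1,move L,goto B. Now: state=B, head=3, tape[1..5]=00110 (head:   ^)
Step 6: in state B at pos 3, read 1 -> (B,1)->write 1,move R,goto C. Now: state=C, head=4, tape[1..5]=00110 (head:    ^)
Cells containing 1 after step 6: {3, 4} -> 2 cell(s)

Answer: 2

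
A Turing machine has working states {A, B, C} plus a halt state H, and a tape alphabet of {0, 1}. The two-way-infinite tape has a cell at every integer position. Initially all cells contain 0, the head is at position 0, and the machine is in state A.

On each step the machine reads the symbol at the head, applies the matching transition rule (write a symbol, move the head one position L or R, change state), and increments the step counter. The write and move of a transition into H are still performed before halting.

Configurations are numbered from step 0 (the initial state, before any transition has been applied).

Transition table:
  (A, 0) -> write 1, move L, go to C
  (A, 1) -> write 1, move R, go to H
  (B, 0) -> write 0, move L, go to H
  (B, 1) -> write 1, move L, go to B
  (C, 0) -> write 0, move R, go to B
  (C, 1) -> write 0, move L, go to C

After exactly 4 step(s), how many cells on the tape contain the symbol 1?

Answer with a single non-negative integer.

Answer: 1

Derivation:
Step 1: in state A at pos 0, read 0 -> (A,0)->write 1,move L,goto C. Now: state=C, head=-1, tape[-2..1]=0010 (head:  ^)
Step 2: in state C at pos -1, read 0 -> (C,0)->write 0,move R,goto B. Now: state=B, head=0, tape[-2..1]=0010 (head:   ^)
Step 3: in state B at pos 0, read 1 -> (B,1)->write 1,move L,goto B. Now: state=B, head=-1, tape[-2..1]=0010 (head:  ^)
Step 4: in state B at pos -1, read 0 -> (B,0)->write 0,move L,goto H. Now: state=H, head=-2, tape[-3..1]=00010 (head:  ^)
Cells containing 1 after step 4: {0} -> 1 cell(s)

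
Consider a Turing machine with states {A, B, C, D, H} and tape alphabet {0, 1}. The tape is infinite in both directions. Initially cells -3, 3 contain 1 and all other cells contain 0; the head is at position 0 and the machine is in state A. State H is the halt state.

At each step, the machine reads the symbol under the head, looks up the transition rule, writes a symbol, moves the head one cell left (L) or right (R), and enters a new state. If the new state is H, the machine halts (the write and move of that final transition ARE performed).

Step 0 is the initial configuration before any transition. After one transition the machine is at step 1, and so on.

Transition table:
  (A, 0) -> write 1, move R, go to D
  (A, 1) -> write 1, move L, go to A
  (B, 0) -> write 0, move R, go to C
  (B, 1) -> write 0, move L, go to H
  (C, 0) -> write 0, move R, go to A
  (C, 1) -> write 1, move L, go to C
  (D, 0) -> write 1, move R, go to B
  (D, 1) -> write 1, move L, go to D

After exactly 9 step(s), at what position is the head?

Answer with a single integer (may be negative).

Answer: 1

Derivation:
Step 1: in state A at pos 0, read 0 -> (A,0)->write 1,move R,goto D. Now: state=D, head=1, tape[-4..4]=010010010 (head:      ^)
Step 2: in state D at pos 1, read 0 -> (D,0)->write 1,move R,goto B. Now: state=B, head=2, tape[-4..4]=010011010 (head:       ^)
Step 3: in state B at pos 2, read 0 -> (B,0)->write 0,move R,goto C. Now: state=C, head=3, tape[-4..4]=010011010 (head:        ^)
Step 4: in state C at pos 3, read 1 -> (C,1)->write 1,move L,goto C. Now: state=C, head=2, tape[-4..4]=010011010 (head:       ^)
Step 5: in state C at pos 2, read 0 -> (C,0)->write 0,move R,goto A. Now: state=A, head=3, tape[-4..4]=010011010 (head:        ^)
Step 6: in state A at pos 3, read 1 -> (A,1)->write 1,move L,goto A. Now: state=A, head=2, tape[-4..4]=010011010 (head:       ^)
Step 7: in state A at pos 2, read 0 -> (A,0)->write 1,move R,goto D. Now: state=D, head=3, tape[-4..4]=010011110 (head:        ^)
Step 8: in state D at pos 3, read 1 -> (D,1)->write 1,move L,goto D. Now: state=D, head=2, tape[-4..4]=010011110 (head:       ^)
Step 9: in state D at pos 2, read 1 -> (D,1)->write 1,move L,goto D. Now: state=D, head=1, tape[-4..4]=010011110 (head:      ^)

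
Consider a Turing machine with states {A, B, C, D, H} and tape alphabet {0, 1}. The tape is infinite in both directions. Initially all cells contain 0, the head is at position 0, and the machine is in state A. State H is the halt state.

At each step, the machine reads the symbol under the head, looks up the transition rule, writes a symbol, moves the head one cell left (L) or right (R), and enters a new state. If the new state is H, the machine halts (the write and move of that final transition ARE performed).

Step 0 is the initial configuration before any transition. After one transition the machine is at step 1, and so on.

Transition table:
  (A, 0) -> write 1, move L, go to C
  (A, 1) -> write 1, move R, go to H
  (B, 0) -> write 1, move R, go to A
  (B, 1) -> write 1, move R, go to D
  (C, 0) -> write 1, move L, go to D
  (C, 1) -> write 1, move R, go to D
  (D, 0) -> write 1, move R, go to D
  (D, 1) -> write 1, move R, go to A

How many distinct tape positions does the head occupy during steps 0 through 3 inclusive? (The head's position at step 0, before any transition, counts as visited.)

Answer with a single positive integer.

Answer: 3

Derivation:
Step 1: in state A at pos 0, read 0 -> (A,0)->write 1,move L,goto C. Now: state=C, head=-1, tape[-2..1]=0010 (head:  ^)
Step 2: in state C at pos -1, read 0 -> (C,0)->write 1,move L,goto D. Now: state=D, head=-2, tape[-3..1]=00110 (head:  ^)
Step 3: in state D at pos -2, read 0 -> (D,0)->write 1,move R,goto D. Now: state=D, head=-1, tape[-3..1]=01110 (head:   ^)
Head positions at steps 0..3: starting at 0, distinct positions visited = {-2, -1, 0} -> 3 position(s)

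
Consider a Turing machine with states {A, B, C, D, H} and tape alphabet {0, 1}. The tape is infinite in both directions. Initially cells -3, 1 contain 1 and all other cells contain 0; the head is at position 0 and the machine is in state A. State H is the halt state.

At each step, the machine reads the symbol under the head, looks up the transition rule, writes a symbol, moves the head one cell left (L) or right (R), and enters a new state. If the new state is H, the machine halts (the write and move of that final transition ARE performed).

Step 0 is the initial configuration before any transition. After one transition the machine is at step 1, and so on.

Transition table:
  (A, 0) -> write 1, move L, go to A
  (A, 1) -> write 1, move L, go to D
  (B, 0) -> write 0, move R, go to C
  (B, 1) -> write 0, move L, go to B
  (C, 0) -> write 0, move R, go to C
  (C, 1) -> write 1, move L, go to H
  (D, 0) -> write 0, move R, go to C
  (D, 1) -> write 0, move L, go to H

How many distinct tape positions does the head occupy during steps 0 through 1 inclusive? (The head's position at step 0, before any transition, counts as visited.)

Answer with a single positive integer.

Answer: 2

Derivation:
Step 1: in state A at pos 0, read 0 -> (A,0)->write 1,move L,goto A. Now: state=A, head=-1, tape[-4..2]=0100110 (head:    ^)
Head positions at steps 0..1: starting at 0, distinct positions visited = {-1, 0} -> 2 position(s)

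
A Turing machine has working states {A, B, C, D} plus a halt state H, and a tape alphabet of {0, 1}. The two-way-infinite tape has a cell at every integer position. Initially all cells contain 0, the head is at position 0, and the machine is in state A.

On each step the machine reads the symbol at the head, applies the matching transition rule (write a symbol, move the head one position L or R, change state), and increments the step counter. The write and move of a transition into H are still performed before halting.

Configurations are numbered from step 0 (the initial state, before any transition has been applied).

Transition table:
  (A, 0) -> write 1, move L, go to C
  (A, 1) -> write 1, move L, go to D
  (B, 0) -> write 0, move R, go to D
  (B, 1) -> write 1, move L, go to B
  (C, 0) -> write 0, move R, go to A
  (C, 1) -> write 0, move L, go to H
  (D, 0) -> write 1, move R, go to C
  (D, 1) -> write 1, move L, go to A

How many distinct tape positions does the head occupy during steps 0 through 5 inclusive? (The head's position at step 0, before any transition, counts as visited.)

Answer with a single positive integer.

Answer: 2

Derivation:
Step 1: in state A at pos 0, read 0 -> (A,0)->write 1,move L,goto C. Now: state=C, head=-1, tape[-2..1]=0010 (head:  ^)
Step 2: in state C at pos -1, read 0 -> (C,0)->write 0,move R,goto A. Now: state=A, head=0, tape[-2..1]=0010 (head:   ^)
Step 3: in state A at pos 0, read 1 -> (A,1)->write 1,move L,goto D. Now: state=D, head=-1, tape[-2..1]=0010 (head:  ^)
Step 4: in state D at pos -1, read 0 -> (D,0)->write 1,move R,goto C. Now: state=C, head=0, tape[-2..1]=0110 (head:   ^)
Step 5: in state C at pos 0, read 1 -> (C,1)->write 0,move L,goto H. Now: state=H, head=-1, tape[-2..1]=0100 (head:  ^)
Head positions at steps 0..5: starting at 0, distinct positions visited = {-1, 0} -> 2 position(s)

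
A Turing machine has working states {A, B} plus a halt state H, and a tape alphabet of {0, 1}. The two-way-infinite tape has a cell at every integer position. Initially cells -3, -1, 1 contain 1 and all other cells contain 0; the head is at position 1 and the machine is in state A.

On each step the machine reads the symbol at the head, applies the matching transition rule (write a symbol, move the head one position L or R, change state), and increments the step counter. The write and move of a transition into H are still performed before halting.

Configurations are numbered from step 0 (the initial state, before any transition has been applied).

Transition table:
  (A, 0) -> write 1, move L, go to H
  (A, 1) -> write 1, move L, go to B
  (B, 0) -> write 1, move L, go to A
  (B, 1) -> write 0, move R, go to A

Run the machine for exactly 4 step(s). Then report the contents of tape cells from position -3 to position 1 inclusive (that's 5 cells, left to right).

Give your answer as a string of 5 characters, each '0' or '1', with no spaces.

Step 1: in state A at pos 1, read 1 -> (A,1)->write 1,move L,goto B. Now: state=B, head=0, tape[-4..2]=0101010 (head:     ^)
Step 2: in state B at pos 0, read 0 -> (B,0)->write 1,move L,goto A. Now: state=A, head=-1, tape[-4..2]=0101110 (head:    ^)
Step 3: in state A at pos -1, read 1 -> (A,1)->write 1,move L,goto B. Now: state=B, head=-2, tape[-4..2]=0101110 (head:   ^)
Step 4: in state B at pos -2, read 0 -> (B,0)->write 1,move L,goto A. Now: state=A, head=-3, tape[-4..2]=0111110 (head:  ^)

Answer: 11111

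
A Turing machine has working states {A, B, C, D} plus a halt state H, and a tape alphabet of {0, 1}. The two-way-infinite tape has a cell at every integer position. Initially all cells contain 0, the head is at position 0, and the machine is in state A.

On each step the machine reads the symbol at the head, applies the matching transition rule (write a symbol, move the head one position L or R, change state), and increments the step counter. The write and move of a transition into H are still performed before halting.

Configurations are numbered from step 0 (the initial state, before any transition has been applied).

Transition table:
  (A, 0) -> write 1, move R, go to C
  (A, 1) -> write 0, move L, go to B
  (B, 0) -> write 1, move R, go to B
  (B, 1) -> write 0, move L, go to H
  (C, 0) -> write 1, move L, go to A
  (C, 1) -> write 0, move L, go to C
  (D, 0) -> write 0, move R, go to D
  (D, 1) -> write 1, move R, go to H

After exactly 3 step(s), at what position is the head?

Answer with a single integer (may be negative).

Answer: -1

Derivation:
Step 1: in state A at pos 0, read 0 -> (A,0)->write 1,move R,goto C. Now: state=C, head=1, tape[-1..2]=0100 (head:   ^)
Step 2: in state C at pos 1, read 0 -> (C,0)->write 1,move L,goto A. Now: state=A, head=0, tape[-1..2]=0110 (head:  ^)
Step 3: in state A at pos 0, read 1 -> (A,1)->write 0,move L,goto B. Now: state=B, head=-1, tape[-2..2]=00010 (head:  ^)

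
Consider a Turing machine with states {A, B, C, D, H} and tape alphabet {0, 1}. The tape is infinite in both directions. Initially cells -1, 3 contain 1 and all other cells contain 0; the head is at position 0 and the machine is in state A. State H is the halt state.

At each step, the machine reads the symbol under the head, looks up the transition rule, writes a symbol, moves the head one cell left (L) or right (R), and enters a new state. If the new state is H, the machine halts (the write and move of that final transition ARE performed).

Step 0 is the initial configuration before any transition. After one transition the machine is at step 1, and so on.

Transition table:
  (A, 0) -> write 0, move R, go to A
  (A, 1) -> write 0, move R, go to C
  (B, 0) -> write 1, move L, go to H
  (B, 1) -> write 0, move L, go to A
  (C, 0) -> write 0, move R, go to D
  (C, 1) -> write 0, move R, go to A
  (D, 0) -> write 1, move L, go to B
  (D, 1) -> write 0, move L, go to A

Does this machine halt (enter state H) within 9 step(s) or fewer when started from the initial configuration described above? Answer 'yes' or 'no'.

Answer: yes

Derivation:
Step 1: in state A at pos 0, read 0 -> (A,0)->write 0,move R,goto A. Now: state=A, head=1, tape[-2..4]=0100010 (head:    ^)
Step 2: in state A at pos 1, read 0 -> (A,0)->write 0,move R,goto A. Now: state=A, head=2, tape[-2..4]=0100010 (head:     ^)
Step 3: in state A at pos 2, read 0 -> (A,0)->write 0,move R,goto A. Now: state=A, head=3, tape[-2..4]=0100010 (head:      ^)
Step 4: in state A at pos 3, read 1 -> (A,1)->write 0,move R,goto C. Now: state=C, head=4, tape[-2..5]=01000000 (head:       ^)
Step 5: in state C at pos 4, read 0 -> (C,0)->write 0,move R,goto D. Now: state=D, head=5, tape[-2..6]=010000000 (head:        ^)
Step 6: in state D at pos 5, read 0 -> (D,0)->write 1,move L,goto B. Now: state=B, head=4, tape[-2..6]=010000010 (head:       ^)
Step 7: in state B at pos 4, read 0 -> (B,0)->write 1,move L,goto H. Now: state=H, head=3, tape[-2..6]=010000110 (head:      ^)
State H reached at step 7; 7 <= 9 -> yes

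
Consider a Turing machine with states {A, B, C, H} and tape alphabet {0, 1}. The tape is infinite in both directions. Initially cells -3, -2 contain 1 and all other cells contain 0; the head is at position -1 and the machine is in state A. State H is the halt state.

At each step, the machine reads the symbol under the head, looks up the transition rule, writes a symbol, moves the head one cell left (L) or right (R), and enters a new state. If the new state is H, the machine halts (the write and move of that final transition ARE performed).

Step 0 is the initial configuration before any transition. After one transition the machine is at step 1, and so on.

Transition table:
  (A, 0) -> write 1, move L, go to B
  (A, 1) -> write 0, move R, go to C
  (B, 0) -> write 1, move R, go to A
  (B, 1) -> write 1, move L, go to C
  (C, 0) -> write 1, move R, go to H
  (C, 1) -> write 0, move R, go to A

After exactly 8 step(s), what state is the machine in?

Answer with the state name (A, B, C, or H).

Answer: C

Derivation:
Step 1: in state A at pos -1, read 0 -> (A,0)->write 1,move L,goto B. Now: state=B, head=-2, tape[-4..0]=01110 (head:   ^)
Step 2: in state B at pos -2, read 1 -> (B,1)->write 1,move L,goto C. Now: state=C, head=-3, tape[-4..0]=01110 (head:  ^)
Step 3: in state C at pos -3, read 1 -> (C,1)->write 0,move R,goto A. Now: state=A, head=-2, tape[-4..0]=00110 (head:   ^)
Step 4: in state A at pos -2, read 1 -> (A,1)->write 0,move R,goto C. Now: state=C, head=-1, tape[-4..0]=00010 (head:    ^)
Step 5: in state C at pos -1, read 1 -> (C,1)->write 0,move R,goto A. Now: state=A, head=0, tape[-4..1]=000000 (head:     ^)
Step 6: in state A at pos 0, read 0 -> (A,0)->write 1,move L,goto B. Now: state=B, head=-1, tape[-4..1]=000010 (head:    ^)
Step 7: in state B at pos -1, read 0 -> (B,0)->write 1,move R,goto A. Now: state=A, head=0, tape[-4..1]=000110 (head:     ^)
Step 8: in state A at pos 0, read 1 -> (A,1)->write 0,move R,goto C. Now: state=C, head=1, tape[-4..2]=0001000 (head:      ^)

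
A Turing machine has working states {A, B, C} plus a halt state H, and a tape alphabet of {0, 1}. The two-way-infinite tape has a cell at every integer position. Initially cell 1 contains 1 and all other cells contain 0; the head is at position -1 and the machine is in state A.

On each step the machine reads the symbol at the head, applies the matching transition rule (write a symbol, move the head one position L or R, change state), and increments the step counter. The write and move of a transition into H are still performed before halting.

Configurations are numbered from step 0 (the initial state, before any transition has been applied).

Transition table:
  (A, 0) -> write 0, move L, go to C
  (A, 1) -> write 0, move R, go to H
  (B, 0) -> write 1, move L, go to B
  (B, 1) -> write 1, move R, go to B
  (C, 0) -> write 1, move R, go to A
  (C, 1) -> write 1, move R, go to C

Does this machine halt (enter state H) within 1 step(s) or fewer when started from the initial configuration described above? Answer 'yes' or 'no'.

Answer: no

Derivation:
Step 1: in state A at pos -1, read 0 -> (A,0)->write 0,move L,goto C. Now: state=C, head=-2, tape[-3..2]=000010 (head:  ^)
After 1 step(s): state = C (not H) -> not halted within 1 -> no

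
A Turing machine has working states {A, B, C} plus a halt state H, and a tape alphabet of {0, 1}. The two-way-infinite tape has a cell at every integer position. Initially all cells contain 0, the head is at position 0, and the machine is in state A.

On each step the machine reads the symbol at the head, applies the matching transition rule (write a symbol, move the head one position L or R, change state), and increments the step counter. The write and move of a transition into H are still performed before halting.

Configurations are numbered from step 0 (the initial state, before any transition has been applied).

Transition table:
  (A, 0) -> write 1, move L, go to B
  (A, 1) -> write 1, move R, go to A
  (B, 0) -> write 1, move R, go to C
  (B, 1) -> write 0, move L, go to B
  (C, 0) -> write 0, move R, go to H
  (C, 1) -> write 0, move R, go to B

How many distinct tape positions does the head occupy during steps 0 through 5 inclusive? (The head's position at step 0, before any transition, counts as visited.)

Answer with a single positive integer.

Answer: 5

Derivation:
Step 1: in state A at pos 0, read 0 -> (A,0)->write 1,move L,goto B. Now: state=B, head=-1, tape[-2..1]=0010 (head:  ^)
Step 2: in state B at pos -1, read 0 -> (B,0)->write 1,move R,goto C. Now: state=C, head=0, tape[-2..1]=0110 (head:   ^)
Step 3: in state C at pos 0, read 1 -> (C,1)->write 0,move R,goto B. Now: state=B, head=1, tape[-2..2]=01000 (head:    ^)
Step 4: in state B at pos 1, read 0 -> (B,0)->write 1,move R,goto C. Now: state=C, head=2, tape[-2..3]=010100 (head:     ^)
Step 5: in state C at pos 2, read 0 -> (C,0)->write 0,move R,goto H. Now: state=H, head=3, tape[-2..4]=0101000 (head:      ^)
Head positions at steps 0..5: starting at 0, distinct positions visited = {-1, 0, 1, 2, 3} -> 5 position(s)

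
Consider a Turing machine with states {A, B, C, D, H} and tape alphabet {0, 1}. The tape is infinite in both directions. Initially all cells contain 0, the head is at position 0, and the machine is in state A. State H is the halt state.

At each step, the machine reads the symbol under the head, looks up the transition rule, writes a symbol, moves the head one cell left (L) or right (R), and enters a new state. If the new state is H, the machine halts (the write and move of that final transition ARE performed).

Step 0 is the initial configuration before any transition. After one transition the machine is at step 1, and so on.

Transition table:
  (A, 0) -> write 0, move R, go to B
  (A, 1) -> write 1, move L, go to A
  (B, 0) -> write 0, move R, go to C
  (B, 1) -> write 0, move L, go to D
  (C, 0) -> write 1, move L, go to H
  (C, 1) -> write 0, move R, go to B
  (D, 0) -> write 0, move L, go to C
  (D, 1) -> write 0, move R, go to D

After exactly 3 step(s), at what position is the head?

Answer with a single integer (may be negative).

Answer: 1

Derivation:
Step 1: in state A at pos 0, read 0 -> (A,0)->write 0,move R,goto B. Now: state=B, head=1, tape[-1..2]=0000 (head:   ^)
Step 2: in state B at pos 1, read 0 -> (B,0)->write 0,move R,goto C. Now: state=C, head=2, tape[-1..3]=00000 (head:    ^)
Step 3: in state C at pos 2, read 0 -> (C,0)->write 1,move L,goto H. Now: state=H, head=1, tape[-1..3]=00010 (head:   ^)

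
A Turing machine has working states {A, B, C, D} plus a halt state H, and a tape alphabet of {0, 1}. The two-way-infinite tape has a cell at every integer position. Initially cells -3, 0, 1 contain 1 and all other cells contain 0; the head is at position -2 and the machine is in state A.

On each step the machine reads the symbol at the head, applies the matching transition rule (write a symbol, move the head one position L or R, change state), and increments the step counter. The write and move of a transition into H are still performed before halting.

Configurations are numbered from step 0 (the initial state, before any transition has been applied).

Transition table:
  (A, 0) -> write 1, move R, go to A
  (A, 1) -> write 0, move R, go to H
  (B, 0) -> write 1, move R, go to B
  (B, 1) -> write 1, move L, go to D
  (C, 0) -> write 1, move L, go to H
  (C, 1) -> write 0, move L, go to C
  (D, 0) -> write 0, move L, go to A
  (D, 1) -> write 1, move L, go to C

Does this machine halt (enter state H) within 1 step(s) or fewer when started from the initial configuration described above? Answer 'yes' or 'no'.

Answer: no

Derivation:
Step 1: in state A at pos -2, read 0 -> (A,0)->write 1,move R,goto A. Now: state=A, head=-1, tape[-4..2]=0110110 (head:    ^)
After 1 step(s): state = A (not H) -> not halted within 1 -> no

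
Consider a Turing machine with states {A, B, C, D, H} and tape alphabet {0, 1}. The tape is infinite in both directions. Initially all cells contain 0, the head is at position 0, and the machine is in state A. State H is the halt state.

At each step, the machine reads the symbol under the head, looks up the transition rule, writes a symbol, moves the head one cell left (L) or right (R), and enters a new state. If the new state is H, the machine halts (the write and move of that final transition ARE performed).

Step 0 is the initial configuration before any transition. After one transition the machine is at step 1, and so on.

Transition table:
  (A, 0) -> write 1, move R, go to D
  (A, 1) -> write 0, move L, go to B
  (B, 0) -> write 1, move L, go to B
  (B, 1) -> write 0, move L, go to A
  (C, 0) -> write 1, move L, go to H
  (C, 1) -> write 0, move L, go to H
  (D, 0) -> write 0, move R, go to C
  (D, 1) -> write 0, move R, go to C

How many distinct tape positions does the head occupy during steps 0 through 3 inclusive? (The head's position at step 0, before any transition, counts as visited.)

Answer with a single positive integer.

Answer: 3

Derivation:
Step 1: in state A at pos 0, read 0 -> (A,0)->write 1,move R,goto D. Now: state=D, head=1, tape[-1..2]=0100 (head:   ^)
Step 2: in state D at pos 1, read 0 -> (D,0)->write 0,move R,goto C. Now: state=C, head=2, tape[-1..3]=01000 (head:    ^)
Step 3: in state C at pos 2, read 0 -> (C,0)->write 1,move L,goto H. Now: state=H, head=1, tape[-1..3]=01010 (head:   ^)
Head positions at steps 0..3: starting at 0, distinct positions visited = {0, 1, 2} -> 3 position(s)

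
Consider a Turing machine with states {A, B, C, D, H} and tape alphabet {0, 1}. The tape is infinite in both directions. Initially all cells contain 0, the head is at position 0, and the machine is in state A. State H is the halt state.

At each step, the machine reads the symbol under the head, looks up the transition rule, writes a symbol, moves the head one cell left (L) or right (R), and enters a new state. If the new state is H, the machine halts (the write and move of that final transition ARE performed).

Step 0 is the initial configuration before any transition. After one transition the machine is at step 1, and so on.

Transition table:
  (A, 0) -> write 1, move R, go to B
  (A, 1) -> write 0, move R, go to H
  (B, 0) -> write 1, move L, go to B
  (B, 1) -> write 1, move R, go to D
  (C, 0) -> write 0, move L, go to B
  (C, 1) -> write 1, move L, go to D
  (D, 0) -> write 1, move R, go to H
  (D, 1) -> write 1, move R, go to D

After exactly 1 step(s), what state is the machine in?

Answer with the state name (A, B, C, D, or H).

Step 1: in state A at pos 0, read 0 -> (A,0)->write 1,move R,goto B. Now: state=B, head=1, tape[-1..2]=0100 (head:   ^)

Answer: B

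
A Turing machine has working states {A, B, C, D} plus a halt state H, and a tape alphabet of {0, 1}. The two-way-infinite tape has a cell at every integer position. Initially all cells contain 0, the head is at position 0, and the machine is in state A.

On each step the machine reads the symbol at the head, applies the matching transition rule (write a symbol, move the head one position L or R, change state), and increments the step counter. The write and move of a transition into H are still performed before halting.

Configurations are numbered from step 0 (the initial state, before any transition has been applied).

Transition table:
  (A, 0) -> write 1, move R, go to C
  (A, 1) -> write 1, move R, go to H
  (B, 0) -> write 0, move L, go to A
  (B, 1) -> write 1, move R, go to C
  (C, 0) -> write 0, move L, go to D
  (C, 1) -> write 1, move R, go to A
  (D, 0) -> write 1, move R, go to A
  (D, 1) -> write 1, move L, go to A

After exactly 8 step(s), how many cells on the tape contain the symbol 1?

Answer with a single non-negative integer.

Step 1: in state A at pos 0, read 0 -> (A,0)->write 1,move R,goto C. Now: state=C, head=1, tape[-1..2]=0100 (head:   ^)
Step 2: in state C at pos 1, read 0 -> (C,0)->write 0,move L,goto D. Now: state=D, head=0, tape[-1..2]=0100 (head:  ^)
Step 3: in state D at pos 0, read 1 -> (D,1)->write 1,move L,goto A. Now: state=A, head=-1, tape[-2..2]=00100 (head:  ^)
Step 4: in state A at pos -1, read 0 -> (A,0)->write 1,move R,goto C. Now: state=C, head=0, tape[-2..2]=01100 (head:   ^)
Step 5: in state C at pos 0, read 1 -> (C,1)->write 1,move R,goto A. Now: state=A, head=1, tape[-2..2]=01100 (head:    ^)
Step 6: in state A at pos 1, read 0 -> (A,0)->write 1,move R,goto C. Now: state=C, head=2, tape[-2..3]=011100 (head:     ^)
Step 7: in state C at pos 2, read 0 -> (C,0)->write 0,move L,goto D. Now: state=D, head=1, tape[-2..3]=011100 (head:    ^)
Step 8: in state D at pos 1, read 1 -> (D,1)->write 1,move L,goto A. Now: state=A, head=0, tape[-2..3]=011100 (head:   ^)
Cells containing 1 after step 8: {-1, 0, 1} -> 3 cell(s)

Answer: 3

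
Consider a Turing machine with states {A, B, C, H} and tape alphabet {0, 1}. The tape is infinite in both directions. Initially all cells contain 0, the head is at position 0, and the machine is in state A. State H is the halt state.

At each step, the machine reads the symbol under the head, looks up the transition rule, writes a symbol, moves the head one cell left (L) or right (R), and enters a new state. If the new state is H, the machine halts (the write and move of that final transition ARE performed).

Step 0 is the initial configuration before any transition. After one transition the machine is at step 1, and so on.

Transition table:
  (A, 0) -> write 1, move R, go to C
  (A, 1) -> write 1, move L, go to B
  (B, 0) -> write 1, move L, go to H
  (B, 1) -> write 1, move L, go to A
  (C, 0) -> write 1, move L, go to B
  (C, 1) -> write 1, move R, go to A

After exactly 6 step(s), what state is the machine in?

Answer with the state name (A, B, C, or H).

Step 1: in state A at pos 0, read 0 -> (A,0)->write 1,move R,goto C. Now: state=C, head=1, tape[-1..2]=0100 (head:   ^)
Step 2: in state C at pos 1, read 0 -> (C,0)->write 1,move L,goto B. Now: state=B, head=0, tape[-1..2]=0110 (head:  ^)
Step 3: in state B at pos 0, read 1 -> (B,1)->write 1,move L,goto A. Now: state=A, head=-1, tape[-2..2]=00110 (head:  ^)
Step 4: in state A at pos -1, read 0 -> (A,0)->write 1,move R,goto C. Now: state=C, head=0, tape[-2..2]=01110 (head:   ^)
Step 5: in state C at pos 0, read 1 -> (C,1)->write 1,move R,goto A. Now: state=A, head=1, tape[-2..2]=01110 (head:    ^)
Step 6: in state A at pos 1, read 1 -> (A,1)->write 1,move L,goto B. Now: state=B, head=0, tape[-2..2]=01110 (head:   ^)

Answer: B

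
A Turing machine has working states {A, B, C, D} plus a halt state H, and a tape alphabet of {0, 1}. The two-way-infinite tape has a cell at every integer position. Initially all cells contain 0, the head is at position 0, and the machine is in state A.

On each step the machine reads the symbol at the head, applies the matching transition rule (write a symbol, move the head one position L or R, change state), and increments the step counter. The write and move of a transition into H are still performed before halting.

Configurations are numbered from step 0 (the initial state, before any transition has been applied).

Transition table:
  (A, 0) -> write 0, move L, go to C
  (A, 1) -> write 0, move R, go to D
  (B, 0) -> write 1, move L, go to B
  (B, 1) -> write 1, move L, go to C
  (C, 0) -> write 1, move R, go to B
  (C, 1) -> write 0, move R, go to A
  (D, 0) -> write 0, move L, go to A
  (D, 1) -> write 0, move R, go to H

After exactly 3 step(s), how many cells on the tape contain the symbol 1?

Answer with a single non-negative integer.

Step 1: in state A at pos 0, read 0 -> (A,0)->write 0,move L,goto C. Now: state=C, head=-1, tape[-2..1]=0000 (head:  ^)
Step 2: in state C at pos -1, read 0 -> (C,0)->write 1,move R,goto B. Now: state=B, head=0, tape[-2..1]=0100 (head:   ^)
Step 3: in state B at pos 0, read 0 -> (B,0)->write 1,move L,goto B. Now: state=B, head=-1, tape[-2..1]=0110 (head:  ^)
Cells containing 1 after step 3: {-1, 0} -> 2 cell(s)

Answer: 2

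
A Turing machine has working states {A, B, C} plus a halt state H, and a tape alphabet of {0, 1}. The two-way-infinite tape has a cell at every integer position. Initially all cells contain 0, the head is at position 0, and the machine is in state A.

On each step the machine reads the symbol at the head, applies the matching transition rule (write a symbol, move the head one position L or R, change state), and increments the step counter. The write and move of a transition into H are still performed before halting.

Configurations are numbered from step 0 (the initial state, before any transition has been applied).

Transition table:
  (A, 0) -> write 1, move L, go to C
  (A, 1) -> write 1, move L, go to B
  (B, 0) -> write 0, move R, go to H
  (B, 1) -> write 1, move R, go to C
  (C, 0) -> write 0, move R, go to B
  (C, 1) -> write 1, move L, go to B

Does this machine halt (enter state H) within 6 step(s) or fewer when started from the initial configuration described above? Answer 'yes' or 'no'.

Step 1: in state A at pos 0, read 0 -> (A,0)->write 1,move L,goto C. Now: state=C, head=-1, tape[-2..1]=0010 (head:  ^)
Step 2: in state C at pos -1, read 0 -> (C,0)->write 0,move R,goto B. Now: state=B, head=0, tape[-2..1]=0010 (head:   ^)
Step 3: in state B at pos 0, read 1 -> (B,1)->write 1,move R,goto C. Now: state=C, head=1, tape[-2..2]=00100 (head:    ^)
Step 4: in state C at pos 1, read 0 -> (C,0)->write 0,move R,goto B. Now: state=B, head=2, tape[-2..3]=001000 (head:     ^)
Step 5: in state B at pos 2, read 0 -> (B,0)->write 0,move R,goto H. Now: state=H, head=3, tape[-2..4]=0010000 (head:      ^)
State H reached at step 5; 5 <= 6 -> yes

Answer: yes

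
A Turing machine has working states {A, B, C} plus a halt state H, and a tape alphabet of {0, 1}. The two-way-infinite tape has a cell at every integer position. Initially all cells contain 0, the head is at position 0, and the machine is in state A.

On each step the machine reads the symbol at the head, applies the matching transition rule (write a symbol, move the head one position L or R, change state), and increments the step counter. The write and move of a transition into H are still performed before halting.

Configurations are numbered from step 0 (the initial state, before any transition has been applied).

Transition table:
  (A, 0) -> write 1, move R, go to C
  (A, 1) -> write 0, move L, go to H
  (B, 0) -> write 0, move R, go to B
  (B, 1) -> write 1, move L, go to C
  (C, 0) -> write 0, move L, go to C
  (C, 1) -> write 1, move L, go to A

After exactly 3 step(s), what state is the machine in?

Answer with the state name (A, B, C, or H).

Answer: A

Derivation:
Step 1: in state A at pos 0, read 0 -> (A,0)->write 1,move R,goto C. Now: state=C, head=1, tape[-1..2]=0100 (head:   ^)
Step 2: in state C at pos 1, read 0 -> (C,0)->write 0,move L,goto C. Now: state=C, head=0, tape[-1..2]=0100 (head:  ^)
Step 3: in state C at pos 0, read 1 -> (C,1)->write 1,move L,goto A. Now: state=A, head=-1, tape[-2..2]=00100 (head:  ^)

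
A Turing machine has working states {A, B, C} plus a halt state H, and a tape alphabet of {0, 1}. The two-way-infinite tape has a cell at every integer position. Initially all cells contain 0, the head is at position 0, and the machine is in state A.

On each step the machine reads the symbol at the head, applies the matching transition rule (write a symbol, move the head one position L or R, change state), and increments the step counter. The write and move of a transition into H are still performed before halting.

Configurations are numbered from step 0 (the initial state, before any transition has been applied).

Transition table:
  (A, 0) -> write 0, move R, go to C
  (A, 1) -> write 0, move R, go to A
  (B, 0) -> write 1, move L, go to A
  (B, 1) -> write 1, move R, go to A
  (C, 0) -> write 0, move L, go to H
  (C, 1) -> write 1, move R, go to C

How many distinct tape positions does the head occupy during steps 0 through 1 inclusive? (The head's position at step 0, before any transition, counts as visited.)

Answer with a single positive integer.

Step 1: in state A at pos 0, read 0 -> (A,0)->write 0,move R,goto C. Now: state=C, head=1, tape[-1..2]=0000 (head:   ^)
Head positions at steps 0..1: starting at 0, distinct positions visited = {0, 1} -> 2 position(s)

Answer: 2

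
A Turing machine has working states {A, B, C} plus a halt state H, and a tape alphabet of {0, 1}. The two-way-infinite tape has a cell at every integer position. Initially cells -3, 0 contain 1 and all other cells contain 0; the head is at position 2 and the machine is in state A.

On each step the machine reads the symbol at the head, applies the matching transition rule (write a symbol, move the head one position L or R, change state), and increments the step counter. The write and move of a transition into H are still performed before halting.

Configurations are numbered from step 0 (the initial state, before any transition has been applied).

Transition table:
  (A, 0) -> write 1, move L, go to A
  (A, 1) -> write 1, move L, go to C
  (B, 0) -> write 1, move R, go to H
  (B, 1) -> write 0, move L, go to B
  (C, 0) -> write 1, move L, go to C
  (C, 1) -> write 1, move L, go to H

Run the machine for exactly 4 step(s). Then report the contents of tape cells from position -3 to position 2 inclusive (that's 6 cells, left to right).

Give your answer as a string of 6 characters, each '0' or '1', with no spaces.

Answer: 101111

Derivation:
Step 1: in state A at pos 2, read 0 -> (A,0)->write 1,move L,goto A. Now: state=A, head=1, tape[-4..3]=01001010 (head:      ^)
Step 2: in state A at pos 1, read 0 -> (A,0)->write 1,move L,goto A. Now: state=A, head=0, tape[-4..3]=01001110 (head:     ^)
Step 3: in state A at pos 0, read 1 -> (A,1)->write 1,move L,goto C. Now: state=C, head=-1, tape[-4..3]=01001110 (head:    ^)
Step 4: in state C at pos -1, read 0 -> (C,0)->write 1,move L,goto C. Now: state=C, head=-2, tape[-4..3]=01011110 (head:   ^)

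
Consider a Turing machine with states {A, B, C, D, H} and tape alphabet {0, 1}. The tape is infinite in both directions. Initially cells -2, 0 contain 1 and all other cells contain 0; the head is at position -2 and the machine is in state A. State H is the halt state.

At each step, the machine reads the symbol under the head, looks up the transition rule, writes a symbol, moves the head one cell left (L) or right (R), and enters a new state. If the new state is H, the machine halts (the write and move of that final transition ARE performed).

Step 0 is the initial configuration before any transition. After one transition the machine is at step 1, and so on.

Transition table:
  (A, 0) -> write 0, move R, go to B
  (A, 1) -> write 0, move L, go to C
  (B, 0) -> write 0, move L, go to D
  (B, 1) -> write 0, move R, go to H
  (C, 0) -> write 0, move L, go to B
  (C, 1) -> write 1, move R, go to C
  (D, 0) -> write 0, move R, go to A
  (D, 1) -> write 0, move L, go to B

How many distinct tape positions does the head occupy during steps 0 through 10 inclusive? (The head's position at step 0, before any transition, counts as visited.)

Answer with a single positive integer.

Answer: 4

Derivation:
Step 1: in state A at pos -2, read 1 -> (A,1)->write 0,move L,goto C. Now: state=C, head=-3, tape[-4..1]=000010 (head:  ^)
Step 2: in state C at pos -3, read 0 -> (C,0)->write 0,move L,goto B. Now: state=B, head=-4, tape[-5..1]=0000010 (head:  ^)
Step 3: in state B at pos -4, read 0 -> (B,0)->write 0,move L,goto D. Now: state=D, head=-5, tape[-6..1]=00000010 (head:  ^)
Step 4: in state D at pos -5, read 0 -> (D,0)->write 0,move R,goto A. Now: state=A, head=-4, tape[-6..1]=00000010 (head:   ^)
Step 5: in state A at pos -4, read 0 -> (A,0)->write 0,move R,goto B. Now: state=B, head=-3, tape[-6..1]=00000010 (head:    ^)
Step 6: in state B at pos -3, read 0 -> (B,0)->write 0,move L,goto D. Now: state=D, head=-4, tape[-6..1]=00000010 (head:   ^)
Step 7: in state D at pos -4, read 0 -> (D,0)->write 0,move R,goto A. Now: state=A, head=-3, tape[-6..1]=00000010 (head:    ^)
Step 8: in state A at pos -3, read 0 -> (A,0)->write 0,move R,goto B. Now: state=B, head=-2, tape[-6..1]=00000010 (head:     ^)
Step 9: in state B at pos -2, read 0 -> (B,0)->write 0,move L,goto D. Now: state=D, head=-3, tape[-6..1]=00000010 (head:    ^)
Step 10: in state D at pos -3, read 0 -> (D,0)->write 0,move R,goto A. Now: state=A, head=-2, tape[-6..1]=00000010 (head:     ^)
Head positions at steps 0..10: starting at -2, distinct positions visited = {-5, -4, -3, -2} -> 4 position(s)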